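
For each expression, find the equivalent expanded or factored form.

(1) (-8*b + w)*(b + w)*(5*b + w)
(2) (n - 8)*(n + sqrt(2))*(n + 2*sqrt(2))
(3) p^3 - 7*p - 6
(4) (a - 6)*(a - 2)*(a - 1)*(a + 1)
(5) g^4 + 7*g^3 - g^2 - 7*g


(1) = -40*b^3 - 43*b^2*w - 2*b*w^2 + w^3
(2) = n^3 - 8*n^2 + 3*sqrt(2)*n^2 - 24*sqrt(2)*n + 4*n - 32
(3) = (p - 3)*(p + 1)*(p + 2)
(4) = a^4 - 8*a^3 + 11*a^2 + 8*a - 12
(5) = g*(g - 1)*(g + 1)*(g + 7)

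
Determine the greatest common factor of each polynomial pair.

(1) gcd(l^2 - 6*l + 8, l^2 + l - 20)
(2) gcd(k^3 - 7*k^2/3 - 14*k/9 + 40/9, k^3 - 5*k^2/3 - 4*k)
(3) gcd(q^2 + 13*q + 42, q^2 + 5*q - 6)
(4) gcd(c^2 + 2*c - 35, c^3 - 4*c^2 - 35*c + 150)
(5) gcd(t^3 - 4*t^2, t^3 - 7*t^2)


(1) = l - 4
(2) = k + 4/3
(3) = gcd((q + 6)*(q + 7), (q - 1)*(q + 6)) = q + 6
(4) = gcd((c - 5)*(c + 7), (c - 5)^2*(c + 6)) = c - 5
(5) = gcd(t^2*(t - 4), t^2*(t - 7)) = t^2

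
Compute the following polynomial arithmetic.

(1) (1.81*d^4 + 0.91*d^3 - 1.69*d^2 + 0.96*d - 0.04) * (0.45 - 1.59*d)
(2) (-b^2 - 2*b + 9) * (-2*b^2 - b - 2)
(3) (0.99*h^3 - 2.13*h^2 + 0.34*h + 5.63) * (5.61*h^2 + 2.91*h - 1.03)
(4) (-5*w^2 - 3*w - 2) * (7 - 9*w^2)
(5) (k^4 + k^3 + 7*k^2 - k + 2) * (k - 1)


(1) = -2.8779*d^5 - 0.6324*d^4 + 3.0966*d^3 - 2.2869*d^2 + 0.4956*d - 0.018
(2) = 2*b^4 + 5*b^3 - 14*b^2 - 5*b - 18
(3) = 5.5539*h^5 - 9.0684*h^4 - 5.3106*h^3 + 34.7676*h^2 + 16.0331*h - 5.7989
(4) = 45*w^4 + 27*w^3 - 17*w^2 - 21*w - 14
(5) = k^5 + 6*k^3 - 8*k^2 + 3*k - 2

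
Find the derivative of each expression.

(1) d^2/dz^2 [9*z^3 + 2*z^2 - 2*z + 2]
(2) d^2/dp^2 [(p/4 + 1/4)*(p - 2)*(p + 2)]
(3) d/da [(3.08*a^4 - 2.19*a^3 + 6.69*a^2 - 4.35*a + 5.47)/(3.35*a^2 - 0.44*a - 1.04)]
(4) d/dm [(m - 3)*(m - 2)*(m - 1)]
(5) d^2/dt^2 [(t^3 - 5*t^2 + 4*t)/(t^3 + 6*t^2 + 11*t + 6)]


(1) = 54*z + 4
(2) = 3*p/2 + 1/2
(3) = (20.636*a^5 - 11.4021*a^4 - 10.8856*a^3 + 18.4617*a^2 - 50.5642*a + 6.9308)/(11.2225*a^4 - 2.948*a^3 - 6.7744*a^2 + 0.9152*a + 1.0816)
(4) = 3*m^2 - 12*m + 11
(5) = 2*(-11*t^6 - 21*t^5 + 201*t^4 + 725*t^3 + 594*t^2 - 324*t - 444)/(t^9 + 18*t^8 + 141*t^7 + 630*t^6 + 1767*t^5 + 3222*t^4 + 3815*t^3 + 2826*t^2 + 1188*t + 216)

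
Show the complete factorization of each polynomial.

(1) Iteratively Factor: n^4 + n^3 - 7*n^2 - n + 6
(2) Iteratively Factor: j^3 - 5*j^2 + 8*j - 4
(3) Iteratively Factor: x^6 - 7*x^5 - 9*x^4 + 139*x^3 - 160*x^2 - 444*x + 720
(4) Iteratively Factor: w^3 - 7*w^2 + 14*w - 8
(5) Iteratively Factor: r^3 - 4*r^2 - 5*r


(1) = (n - 2)*(n^3 + 3*n^2 - n - 3) = (n - 2)*(n + 1)*(n^2 + 2*n - 3) = (n - 2)*(n + 1)*(n + 3)*(n - 1)
(2) = (j - 2)*(j^2 - 3*j + 2) = (j - 2)*(j - 1)*(j - 2)
(3) = (x - 3)*(x^5 - 4*x^4 - 21*x^3 + 76*x^2 + 68*x - 240) = (x - 3)*(x - 2)*(x^4 - 2*x^3 - 25*x^2 + 26*x + 120) = (x - 3)*(x - 2)*(x + 4)*(x^3 - 6*x^2 - x + 30) = (x - 3)^2*(x - 2)*(x + 4)*(x^2 - 3*x - 10) = (x - 3)^2*(x - 2)*(x + 2)*(x + 4)*(x - 5)
(4) = (w - 2)*(w^2 - 5*w + 4) = (w - 2)*(w - 1)*(w - 4)
(5) = (r)*(r^2 - 4*r - 5) = r*(r + 1)*(r - 5)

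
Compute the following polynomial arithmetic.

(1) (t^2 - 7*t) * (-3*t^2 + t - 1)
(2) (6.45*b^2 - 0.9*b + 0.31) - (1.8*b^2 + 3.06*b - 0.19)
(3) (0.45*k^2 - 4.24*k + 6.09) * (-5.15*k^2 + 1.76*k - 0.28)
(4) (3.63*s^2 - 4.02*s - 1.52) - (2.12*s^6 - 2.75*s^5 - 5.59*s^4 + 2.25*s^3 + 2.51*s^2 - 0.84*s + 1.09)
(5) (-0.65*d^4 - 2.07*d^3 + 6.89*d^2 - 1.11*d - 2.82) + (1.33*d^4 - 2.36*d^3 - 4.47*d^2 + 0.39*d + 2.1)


(1) = -3*t^4 + 22*t^3 - 8*t^2 + 7*t
(2) = 4.65*b^2 - 3.96*b + 0.5
(3) = -2.3175*k^4 + 22.628*k^3 - 38.9519*k^2 + 11.9056*k - 1.7052
(4) = -2.12*s^6 + 2.75*s^5 + 5.59*s^4 - 2.25*s^3 + 1.12*s^2 - 3.18*s - 2.61
(5) = 0.68*d^4 - 4.43*d^3 + 2.42*d^2 - 0.72*d - 0.72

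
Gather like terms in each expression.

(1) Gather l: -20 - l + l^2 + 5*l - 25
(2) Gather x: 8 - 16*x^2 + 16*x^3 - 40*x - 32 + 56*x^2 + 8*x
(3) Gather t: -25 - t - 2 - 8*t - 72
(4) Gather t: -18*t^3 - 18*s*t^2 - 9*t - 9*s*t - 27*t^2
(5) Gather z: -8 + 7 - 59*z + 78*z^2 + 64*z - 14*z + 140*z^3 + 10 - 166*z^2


(1) = l^2 + 4*l - 45
(2) = 16*x^3 + 40*x^2 - 32*x - 24
(3) = -9*t - 99
(4) = -18*t^3 + t^2*(-18*s - 27) + t*(-9*s - 9)
(5) = 140*z^3 - 88*z^2 - 9*z + 9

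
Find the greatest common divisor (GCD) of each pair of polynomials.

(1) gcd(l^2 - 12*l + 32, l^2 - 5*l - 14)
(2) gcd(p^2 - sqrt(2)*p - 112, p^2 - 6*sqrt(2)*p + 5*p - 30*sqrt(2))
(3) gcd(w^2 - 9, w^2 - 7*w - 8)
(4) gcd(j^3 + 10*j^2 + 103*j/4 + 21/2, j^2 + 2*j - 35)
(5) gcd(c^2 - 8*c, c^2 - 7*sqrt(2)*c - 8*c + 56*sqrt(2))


(1) = gcd((l - 8)*(l - 4), (l - 7)*(l + 2)) = 1
(2) = 1
(3) = gcd((w - 3)*(w + 3), (w - 8)*(w + 1)) = 1
(4) = gcd((j + 1/2)*(j + 7/2)*(j + 6), (j - 5)*(j + 7)) = 1
(5) = gcd(c*(c - 8), (c - 8)*(c - 7*sqrt(2))) = c - 8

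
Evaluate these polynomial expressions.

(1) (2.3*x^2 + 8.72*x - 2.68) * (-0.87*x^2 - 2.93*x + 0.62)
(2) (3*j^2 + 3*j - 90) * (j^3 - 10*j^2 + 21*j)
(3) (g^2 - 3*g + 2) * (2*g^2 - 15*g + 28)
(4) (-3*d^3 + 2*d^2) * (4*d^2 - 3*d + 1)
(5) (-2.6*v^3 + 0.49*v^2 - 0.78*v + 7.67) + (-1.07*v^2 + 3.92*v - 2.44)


(1) = -2.001*x^4 - 14.3254*x^3 - 21.792*x^2 + 13.2588*x - 1.6616
(2) = 3*j^5 - 27*j^4 - 57*j^3 + 963*j^2 - 1890*j
(3) = 2*g^4 - 21*g^3 + 77*g^2 - 114*g + 56
(4) = -12*d^5 + 17*d^4 - 9*d^3 + 2*d^2
(5) = -2.6*v^3 - 0.58*v^2 + 3.14*v + 5.23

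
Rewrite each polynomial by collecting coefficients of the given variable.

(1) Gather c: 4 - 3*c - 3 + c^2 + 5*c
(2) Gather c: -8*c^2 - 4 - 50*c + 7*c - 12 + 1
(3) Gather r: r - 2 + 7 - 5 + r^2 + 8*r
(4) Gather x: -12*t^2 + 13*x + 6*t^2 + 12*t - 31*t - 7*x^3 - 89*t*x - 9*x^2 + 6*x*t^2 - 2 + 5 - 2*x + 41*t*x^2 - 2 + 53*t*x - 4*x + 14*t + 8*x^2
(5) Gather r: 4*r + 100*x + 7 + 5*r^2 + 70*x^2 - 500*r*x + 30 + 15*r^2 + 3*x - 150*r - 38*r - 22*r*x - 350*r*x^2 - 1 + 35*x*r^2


(1) = c^2 + 2*c + 1
(2) = -8*c^2 - 43*c - 15
(3) = r^2 + 9*r
(4) = -6*t^2 - 5*t - 7*x^3 + x^2*(41*t - 1) + x*(6*t^2 - 36*t + 7) + 1
(5) = r^2*(35*x + 20) + r*(-350*x^2 - 522*x - 184) + 70*x^2 + 103*x + 36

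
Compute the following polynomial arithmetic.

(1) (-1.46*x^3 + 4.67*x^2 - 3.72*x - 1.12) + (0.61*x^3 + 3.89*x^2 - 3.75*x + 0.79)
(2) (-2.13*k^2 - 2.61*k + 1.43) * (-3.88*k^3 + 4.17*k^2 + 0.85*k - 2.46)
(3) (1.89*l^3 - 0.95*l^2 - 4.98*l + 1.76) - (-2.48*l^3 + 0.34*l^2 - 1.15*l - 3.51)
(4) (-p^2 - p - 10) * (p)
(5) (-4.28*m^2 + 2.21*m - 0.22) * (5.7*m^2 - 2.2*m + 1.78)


(1) = -0.85*x^3 + 8.56*x^2 - 7.47*x - 0.33
(2) = 8.2644*k^5 + 1.2447*k^4 - 18.2426*k^3 + 8.9844*k^2 + 7.6361*k - 3.5178
(3) = 4.37*l^3 - 1.29*l^2 - 3.83*l + 5.27
(4) = -p^3 - p^2 - 10*p
(5) = -24.396*m^4 + 22.013*m^3 - 13.7344*m^2 + 4.4178*m - 0.3916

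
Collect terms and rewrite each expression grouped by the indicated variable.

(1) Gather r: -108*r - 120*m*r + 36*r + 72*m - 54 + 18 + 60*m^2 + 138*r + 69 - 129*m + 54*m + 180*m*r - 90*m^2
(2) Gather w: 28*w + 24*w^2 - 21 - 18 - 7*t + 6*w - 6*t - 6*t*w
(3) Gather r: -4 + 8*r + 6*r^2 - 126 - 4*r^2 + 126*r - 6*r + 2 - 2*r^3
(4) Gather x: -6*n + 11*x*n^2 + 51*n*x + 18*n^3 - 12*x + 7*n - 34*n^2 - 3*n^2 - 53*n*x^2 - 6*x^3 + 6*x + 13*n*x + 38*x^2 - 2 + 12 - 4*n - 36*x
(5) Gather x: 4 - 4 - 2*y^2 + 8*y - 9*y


(1) = -30*m^2 - 3*m + r*(60*m + 66) + 33
(2) = -13*t + 24*w^2 + w*(34 - 6*t) - 39
(3) = -2*r^3 + 2*r^2 + 128*r - 128
(4) = 18*n^3 - 37*n^2 - 3*n - 6*x^3 + x^2*(38 - 53*n) + x*(11*n^2 + 64*n - 42) + 10
(5) = -2*y^2 - y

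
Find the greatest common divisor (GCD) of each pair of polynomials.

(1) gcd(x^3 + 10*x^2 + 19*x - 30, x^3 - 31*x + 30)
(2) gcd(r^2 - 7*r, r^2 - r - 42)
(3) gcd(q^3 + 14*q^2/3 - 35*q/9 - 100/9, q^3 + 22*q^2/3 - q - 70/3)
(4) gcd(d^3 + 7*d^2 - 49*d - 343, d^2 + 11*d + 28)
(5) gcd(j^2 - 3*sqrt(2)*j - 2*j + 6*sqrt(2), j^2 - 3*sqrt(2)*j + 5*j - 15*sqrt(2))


(1) = x^2 + 5*x - 6
(2) = gcd(r*(r - 7), (r - 7)*(r + 6)) = r - 7
(3) = gcd((q - 5/3)*(q + 4/3)*(q + 5), (q - 5/3)*(q + 2)*(q + 7)) = q - 5/3
(4) = d + 7
(5) = j - 3*sqrt(2)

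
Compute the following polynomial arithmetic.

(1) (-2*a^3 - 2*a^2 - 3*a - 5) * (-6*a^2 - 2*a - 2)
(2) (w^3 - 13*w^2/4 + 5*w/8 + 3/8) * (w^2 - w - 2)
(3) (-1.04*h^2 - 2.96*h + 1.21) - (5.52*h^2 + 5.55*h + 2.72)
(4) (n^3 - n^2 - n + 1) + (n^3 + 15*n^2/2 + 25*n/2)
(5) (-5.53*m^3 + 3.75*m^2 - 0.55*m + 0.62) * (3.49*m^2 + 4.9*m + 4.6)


(1) = 12*a^5 + 16*a^4 + 26*a^3 + 40*a^2 + 16*a + 10
(2) = w^5 - 17*w^4/4 + 15*w^3/8 + 25*w^2/4 - 13*w/8 - 3/4
(3) = -6.56*h^2 - 8.51*h - 1.51
(4) = 2*n^3 + 13*n^2/2 + 23*n/2 + 1
(5) = -19.2997*m^5 - 14.0095*m^4 - 8.9825*m^3 + 16.7188*m^2 + 0.508*m + 2.852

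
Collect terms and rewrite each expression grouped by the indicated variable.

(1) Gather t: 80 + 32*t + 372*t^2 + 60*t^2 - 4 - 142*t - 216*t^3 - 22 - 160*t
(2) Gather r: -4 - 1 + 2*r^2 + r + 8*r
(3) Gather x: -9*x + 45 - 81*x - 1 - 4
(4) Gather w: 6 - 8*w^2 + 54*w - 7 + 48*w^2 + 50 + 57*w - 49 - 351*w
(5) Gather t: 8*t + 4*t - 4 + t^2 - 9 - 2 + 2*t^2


(1) = -216*t^3 + 432*t^2 - 270*t + 54
(2) = 2*r^2 + 9*r - 5
(3) = 40 - 90*x
(4) = 40*w^2 - 240*w
(5) = 3*t^2 + 12*t - 15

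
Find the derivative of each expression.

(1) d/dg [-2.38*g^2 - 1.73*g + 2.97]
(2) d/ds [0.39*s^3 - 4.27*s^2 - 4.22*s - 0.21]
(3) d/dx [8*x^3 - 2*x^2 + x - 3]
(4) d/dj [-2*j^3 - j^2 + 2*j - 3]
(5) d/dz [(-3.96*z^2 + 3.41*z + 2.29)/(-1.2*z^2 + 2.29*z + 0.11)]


(1) = -4.76*g - 1.73
(2) = 1.17*s^2 - 8.54*s - 4.22
(3) = 24*x^2 - 4*x + 1
(4) = -6*j^2 - 2*j + 2
(5) = (-4.9764*z^2 + 4.6248*z - 4.869)/(1.44*z^4 - 5.496*z^3 + 4.9801*z^2 + 0.5038*z + 0.0121)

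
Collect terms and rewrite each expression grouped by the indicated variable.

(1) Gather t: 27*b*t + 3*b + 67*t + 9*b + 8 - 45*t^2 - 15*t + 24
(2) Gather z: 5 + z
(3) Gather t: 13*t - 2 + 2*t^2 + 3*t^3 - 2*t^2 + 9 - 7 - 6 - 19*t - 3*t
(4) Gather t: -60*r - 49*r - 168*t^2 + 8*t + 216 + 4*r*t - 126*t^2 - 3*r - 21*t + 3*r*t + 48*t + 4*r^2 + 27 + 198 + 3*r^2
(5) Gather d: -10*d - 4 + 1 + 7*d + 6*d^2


(1) = 12*b - 45*t^2 + t*(27*b + 52) + 32
(2) = z + 5
(3) = 3*t^3 - 9*t - 6
(4) = 7*r^2 - 112*r - 294*t^2 + t*(7*r + 35) + 441
(5) = 6*d^2 - 3*d - 3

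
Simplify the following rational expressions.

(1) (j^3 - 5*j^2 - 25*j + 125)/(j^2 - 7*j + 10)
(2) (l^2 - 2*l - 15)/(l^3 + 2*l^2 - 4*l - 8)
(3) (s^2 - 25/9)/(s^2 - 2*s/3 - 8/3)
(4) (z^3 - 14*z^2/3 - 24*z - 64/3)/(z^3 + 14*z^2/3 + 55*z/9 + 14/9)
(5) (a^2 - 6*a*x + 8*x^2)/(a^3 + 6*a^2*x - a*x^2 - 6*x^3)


(1) = (j^2 - 25)/(j - 2)
(2) = (l^2 - 2*l - 15)/(l^3 + 2*l^2 - 4*l - 8)
(3) = (9*s^2 - 25)/(9*s^2 - 6*s - 24)
(4) = (9*z^2 - 60*z - 96)/(9*z^2 + 24*z + 7)
(5) = (-a^2 + 6*a*x - 8*x^2)/(-a^3 - 6*a^2*x + a*x^2 + 6*x^3)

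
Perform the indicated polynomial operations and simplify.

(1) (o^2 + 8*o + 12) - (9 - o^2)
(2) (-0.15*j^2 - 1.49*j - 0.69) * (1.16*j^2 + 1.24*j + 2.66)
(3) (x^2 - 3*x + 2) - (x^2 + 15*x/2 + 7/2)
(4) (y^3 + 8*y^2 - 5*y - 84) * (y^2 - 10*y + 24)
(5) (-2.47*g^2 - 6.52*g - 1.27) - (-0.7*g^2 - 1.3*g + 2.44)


(1) = 2*o^2 + 8*o + 3
(2) = -0.174*j^4 - 1.9144*j^3 - 3.047*j^2 - 4.819*j - 1.8354
(3) = -21*x/2 - 3/2
(4) = y^5 - 2*y^4 - 61*y^3 + 158*y^2 + 720*y - 2016
(5) = -1.77*g^2 - 5.22*g - 3.71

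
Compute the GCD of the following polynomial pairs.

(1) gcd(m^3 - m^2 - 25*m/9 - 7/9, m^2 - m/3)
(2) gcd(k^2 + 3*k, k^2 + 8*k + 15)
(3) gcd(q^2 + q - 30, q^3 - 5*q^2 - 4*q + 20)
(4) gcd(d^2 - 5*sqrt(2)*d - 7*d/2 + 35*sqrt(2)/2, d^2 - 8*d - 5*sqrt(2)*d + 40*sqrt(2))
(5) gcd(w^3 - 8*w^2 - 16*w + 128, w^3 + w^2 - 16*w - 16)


(1) = gcd((m - 7/3)*(m + 1/3)*(m + 1), m*(m - 1/3)) = 1
(2) = gcd(k*(k + 3), (k + 3)*(k + 5)) = k + 3
(3) = gcd((q - 5)*(q + 6), (q - 5)*(q - 2)*(q + 2)) = q - 5
(4) = d - 5*sqrt(2)
(5) = gcd((w - 8)*(w - 4)*(w + 4), (w - 4)*(w + 1)*(w + 4)) = w^2 - 16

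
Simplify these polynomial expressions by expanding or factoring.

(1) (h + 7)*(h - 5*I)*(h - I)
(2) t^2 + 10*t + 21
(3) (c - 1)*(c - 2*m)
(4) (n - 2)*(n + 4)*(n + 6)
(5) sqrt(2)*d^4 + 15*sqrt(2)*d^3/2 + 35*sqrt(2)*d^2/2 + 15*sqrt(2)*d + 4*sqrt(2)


(1) = h^3 + 7*h^2 - 6*I*h^2 - 5*h - 42*I*h - 35
(2) = (t + 3)*(t + 7)
(3) = c^2 - 2*c*m - c + 2*m
(4) = n^3 + 8*n^2 + 4*n - 48
(5) = (d + 1/2)*(d + 2)*(d + 4)*(sqrt(2)*d + sqrt(2))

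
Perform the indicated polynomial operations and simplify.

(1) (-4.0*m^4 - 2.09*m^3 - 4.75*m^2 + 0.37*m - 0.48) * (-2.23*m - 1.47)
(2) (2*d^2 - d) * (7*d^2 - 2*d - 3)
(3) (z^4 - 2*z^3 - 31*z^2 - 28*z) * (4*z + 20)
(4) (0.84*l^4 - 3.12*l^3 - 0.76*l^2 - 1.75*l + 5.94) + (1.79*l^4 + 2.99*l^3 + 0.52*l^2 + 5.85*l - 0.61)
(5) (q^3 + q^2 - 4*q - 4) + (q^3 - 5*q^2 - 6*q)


(1) = 8.92*m^5 + 10.5407*m^4 + 13.6648*m^3 + 6.1574*m^2 + 0.5265*m + 0.7056
(2) = 14*d^4 - 11*d^3 - 4*d^2 + 3*d
(3) = 4*z^5 + 12*z^4 - 164*z^3 - 732*z^2 - 560*z
(4) = 2.63*l^4 - 0.13*l^3 - 0.24*l^2 + 4.1*l + 5.33
(5) = 2*q^3 - 4*q^2 - 10*q - 4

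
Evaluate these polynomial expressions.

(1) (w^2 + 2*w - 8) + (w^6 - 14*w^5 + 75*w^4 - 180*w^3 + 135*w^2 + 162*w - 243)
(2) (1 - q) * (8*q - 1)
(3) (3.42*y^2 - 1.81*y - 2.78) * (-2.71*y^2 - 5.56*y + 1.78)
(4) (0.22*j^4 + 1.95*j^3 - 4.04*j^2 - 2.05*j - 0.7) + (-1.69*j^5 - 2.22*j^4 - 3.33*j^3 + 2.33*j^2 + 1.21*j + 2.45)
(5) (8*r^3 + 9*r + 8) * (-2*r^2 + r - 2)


(1) = w^6 - 14*w^5 + 75*w^4 - 180*w^3 + 136*w^2 + 164*w - 251
(2) = -8*q^2 + 9*q - 1
(3) = -9.2682*y^4 - 14.1101*y^3 + 23.685*y^2 + 12.235*y - 4.9484
(4) = -1.69*j^5 - 2.0*j^4 - 1.38*j^3 - 1.71*j^2 - 0.84*j + 1.75
(5) = -16*r^5 + 8*r^4 - 34*r^3 - 7*r^2 - 10*r - 16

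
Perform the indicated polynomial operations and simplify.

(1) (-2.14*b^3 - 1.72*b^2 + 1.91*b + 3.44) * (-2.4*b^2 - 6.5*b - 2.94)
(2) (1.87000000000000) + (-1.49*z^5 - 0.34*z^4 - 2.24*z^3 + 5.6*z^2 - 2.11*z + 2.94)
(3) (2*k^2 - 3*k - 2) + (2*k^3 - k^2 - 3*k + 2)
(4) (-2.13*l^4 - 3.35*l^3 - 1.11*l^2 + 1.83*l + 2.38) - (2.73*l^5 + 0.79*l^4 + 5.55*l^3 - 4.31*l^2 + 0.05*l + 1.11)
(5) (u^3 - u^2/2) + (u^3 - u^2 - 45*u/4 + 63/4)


(1) = 5.136*b^5 + 18.038*b^4 + 12.8876*b^3 - 15.6142*b^2 - 27.9754*b - 10.1136
(2) = -1.49*z^5 - 0.34*z^4 - 2.24*z^3 + 5.6*z^2 - 2.11*z + 4.81
(3) = 2*k^3 + k^2 - 6*k
(4) = -2.73*l^5 - 2.92*l^4 - 8.9*l^3 + 3.2*l^2 + 1.78*l + 1.27
(5) = 2*u^3 - 3*u^2/2 - 45*u/4 + 63/4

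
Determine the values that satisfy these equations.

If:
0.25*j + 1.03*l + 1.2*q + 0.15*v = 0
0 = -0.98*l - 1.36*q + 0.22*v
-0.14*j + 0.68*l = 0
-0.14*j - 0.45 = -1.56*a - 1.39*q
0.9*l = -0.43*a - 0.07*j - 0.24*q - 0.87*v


Then:
a = 0.40
j = 0.32
l = 0.07
q = -0.09
v = -0.27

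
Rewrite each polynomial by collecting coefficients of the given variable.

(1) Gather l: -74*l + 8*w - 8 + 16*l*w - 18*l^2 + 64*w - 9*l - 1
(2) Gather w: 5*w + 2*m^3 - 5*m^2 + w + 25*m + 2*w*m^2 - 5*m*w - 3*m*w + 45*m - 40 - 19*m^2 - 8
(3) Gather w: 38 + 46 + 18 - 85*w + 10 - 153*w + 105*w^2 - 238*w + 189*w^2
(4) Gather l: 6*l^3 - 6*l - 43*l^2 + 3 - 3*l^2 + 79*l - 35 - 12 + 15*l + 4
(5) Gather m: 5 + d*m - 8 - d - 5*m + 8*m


(1) = -18*l^2 + l*(16*w - 83) + 72*w - 9
(2) = 2*m^3 - 24*m^2 + 70*m + w*(2*m^2 - 8*m + 6) - 48
(3) = 294*w^2 - 476*w + 112
(4) = 6*l^3 - 46*l^2 + 88*l - 40
(5) = -d + m*(d + 3) - 3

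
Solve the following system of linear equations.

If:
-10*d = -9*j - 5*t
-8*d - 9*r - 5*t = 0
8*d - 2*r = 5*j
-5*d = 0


Then:
d = 0
j = 0
r = 0
t = 0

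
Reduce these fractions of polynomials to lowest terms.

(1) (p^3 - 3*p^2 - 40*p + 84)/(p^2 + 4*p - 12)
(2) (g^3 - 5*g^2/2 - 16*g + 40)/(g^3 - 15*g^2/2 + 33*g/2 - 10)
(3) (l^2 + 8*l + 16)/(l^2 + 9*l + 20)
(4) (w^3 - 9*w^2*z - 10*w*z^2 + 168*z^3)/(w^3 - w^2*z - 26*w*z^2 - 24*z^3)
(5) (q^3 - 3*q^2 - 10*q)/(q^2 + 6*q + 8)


(1) = p - 7
(2) = (g + 4)/(g - 1)
(3) = (l + 4)/(l + 5)
(4) = (w - 7*z)/(w + z)
(5) = (q^2 - 5*q)/(q + 4)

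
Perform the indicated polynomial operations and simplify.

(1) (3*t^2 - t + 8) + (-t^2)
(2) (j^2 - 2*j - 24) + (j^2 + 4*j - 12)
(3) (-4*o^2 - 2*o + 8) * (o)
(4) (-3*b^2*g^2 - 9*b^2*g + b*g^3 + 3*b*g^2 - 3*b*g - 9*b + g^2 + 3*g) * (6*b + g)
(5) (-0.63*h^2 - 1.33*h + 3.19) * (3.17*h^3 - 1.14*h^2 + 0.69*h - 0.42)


(1) = 2*t^2 - t + 8
(2) = 2*j^2 + 2*j - 36
(3) = -4*o^3 - 2*o^2 + 8*o
(4) = -18*b^3*g^2 - 54*b^3*g + 3*b^2*g^3 + 9*b^2*g^2 - 18*b^2*g - 54*b^2 + b*g^4 + 3*b*g^3 + 3*b*g^2 + 9*b*g + g^3 + 3*g^2
(5) = -1.9971*h^5 - 3.4979*h^4 + 11.1938*h^3 - 4.2897*h^2 + 2.7597*h - 1.3398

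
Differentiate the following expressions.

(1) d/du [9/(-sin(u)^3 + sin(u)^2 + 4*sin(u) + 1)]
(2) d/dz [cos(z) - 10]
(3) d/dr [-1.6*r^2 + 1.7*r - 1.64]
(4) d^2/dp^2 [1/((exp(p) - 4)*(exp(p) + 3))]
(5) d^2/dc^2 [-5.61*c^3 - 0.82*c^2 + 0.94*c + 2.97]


(1) = 9*(3*sin(u)^2 - 2*sin(u) - 4)*cos(u)/(-sin(u)^3 + sin(u)^2 + 4*sin(u) + 1)^2
(2) = -sin(z)
(3) = 1.7 - 3.2*r
(4) = (4*exp(3*p) - 3*exp(2*p) + 49*exp(p) - 12)*exp(p)/(exp(6*p) - 3*exp(5*p) - 33*exp(4*p) + 71*exp(3*p) + 396*exp(2*p) - 432*exp(p) - 1728)
(5) = -33.66*c - 1.64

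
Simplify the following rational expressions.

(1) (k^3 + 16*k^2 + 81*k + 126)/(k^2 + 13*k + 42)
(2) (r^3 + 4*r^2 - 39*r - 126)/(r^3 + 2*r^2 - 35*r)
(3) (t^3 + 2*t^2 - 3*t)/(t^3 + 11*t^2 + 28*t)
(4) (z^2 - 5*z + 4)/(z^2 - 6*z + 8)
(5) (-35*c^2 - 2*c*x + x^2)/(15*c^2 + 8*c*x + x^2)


(1) = k + 3
(2) = (r^2 - 3*r - 18)/(r^2 - 5*r)
(3) = (t^2 + 2*t - 3)/(t^2 + 11*t + 28)
(4) = (z - 1)/(z - 2)
(5) = (-7*c + x)/(3*c + x)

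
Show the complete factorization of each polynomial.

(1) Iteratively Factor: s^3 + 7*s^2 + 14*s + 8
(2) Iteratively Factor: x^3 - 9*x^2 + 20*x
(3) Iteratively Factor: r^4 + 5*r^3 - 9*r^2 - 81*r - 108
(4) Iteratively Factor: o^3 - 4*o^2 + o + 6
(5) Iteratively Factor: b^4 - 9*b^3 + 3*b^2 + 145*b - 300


(1) = (s + 2)*(s^2 + 5*s + 4) = (s + 2)*(s + 4)*(s + 1)
(2) = (x)*(x^2 - 9*x + 20) = x*(x - 4)*(x - 5)
(3) = (r + 3)*(r^3 + 2*r^2 - 15*r - 36) = (r + 3)^2*(r^2 - r - 12) = (r - 4)*(r + 3)^2*(r + 3)
(4) = (o - 2)*(o^2 - 2*o - 3) = (o - 3)*(o - 2)*(o + 1)
(5) = (b - 5)*(b^3 - 4*b^2 - 17*b + 60) = (b - 5)*(b + 4)*(b^2 - 8*b + 15) = (b - 5)*(b - 3)*(b + 4)*(b - 5)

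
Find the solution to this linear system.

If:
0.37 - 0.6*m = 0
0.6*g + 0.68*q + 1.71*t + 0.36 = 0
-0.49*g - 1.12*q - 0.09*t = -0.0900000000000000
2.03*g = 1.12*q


Then:
g = 0.04
m = 0.62
q = 0.08
t = -0.26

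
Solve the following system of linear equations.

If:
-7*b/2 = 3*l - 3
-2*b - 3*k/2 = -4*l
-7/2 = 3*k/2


Then:
b = 9/8
k = -7/3
l = -5/16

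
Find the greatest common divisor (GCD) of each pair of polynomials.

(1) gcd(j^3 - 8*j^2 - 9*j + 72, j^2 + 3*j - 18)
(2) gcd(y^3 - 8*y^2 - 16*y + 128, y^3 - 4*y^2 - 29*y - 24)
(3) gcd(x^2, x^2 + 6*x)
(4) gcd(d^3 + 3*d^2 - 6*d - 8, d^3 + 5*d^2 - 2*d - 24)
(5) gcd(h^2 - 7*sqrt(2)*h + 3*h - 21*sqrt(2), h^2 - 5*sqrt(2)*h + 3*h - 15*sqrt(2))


(1) = gcd((j - 8)*(j - 3)*(j + 3), (j - 3)*(j + 6)) = j - 3
(2) = y - 8
(3) = x
(4) = gcd((d - 2)*(d + 1)*(d + 4), (d - 2)*(d + 3)*(d + 4)) = d^2 + 2*d - 8
(5) = h + 3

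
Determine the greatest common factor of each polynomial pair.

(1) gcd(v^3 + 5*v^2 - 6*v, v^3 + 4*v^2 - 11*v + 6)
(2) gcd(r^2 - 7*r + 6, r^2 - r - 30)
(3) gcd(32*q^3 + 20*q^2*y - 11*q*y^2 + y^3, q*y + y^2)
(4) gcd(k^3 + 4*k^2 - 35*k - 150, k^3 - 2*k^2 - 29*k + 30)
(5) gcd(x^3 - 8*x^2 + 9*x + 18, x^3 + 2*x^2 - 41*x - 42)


(1) = v^2 + 5*v - 6
(2) = r - 6
(3) = q + y
(4) = gcd((k - 6)*(k + 5)^2, (k - 6)*(k - 1)*(k + 5)) = k^2 - k - 30
(5) = x^2 - 5*x - 6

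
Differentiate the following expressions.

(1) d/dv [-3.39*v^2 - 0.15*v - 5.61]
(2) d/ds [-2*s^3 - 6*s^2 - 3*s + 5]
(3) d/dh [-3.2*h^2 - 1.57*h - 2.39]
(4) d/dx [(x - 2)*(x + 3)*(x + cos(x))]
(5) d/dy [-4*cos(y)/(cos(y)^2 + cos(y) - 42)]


(1) = -6.78*v - 0.15
(2) = -6*s^2 - 12*s - 3
(3) = -6.4*h - 1.57
(4) = -(x - 2)*(x + 3)*(sin(x) - 1) + (x - 2)*(x + cos(x)) + (x + 3)*(x + cos(x))
(5) = 4*(sin(y)^2 - 43)*sin(y)/(cos(y)^2 + cos(y) - 42)^2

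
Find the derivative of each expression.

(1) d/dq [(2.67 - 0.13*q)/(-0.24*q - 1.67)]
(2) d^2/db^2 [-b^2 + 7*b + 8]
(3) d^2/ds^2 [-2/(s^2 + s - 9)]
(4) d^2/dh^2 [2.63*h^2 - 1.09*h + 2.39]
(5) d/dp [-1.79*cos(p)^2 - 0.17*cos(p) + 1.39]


(1) = (0.205896*q + 1.432693)/(0.24*q + 1.67)^3
(2) = -2
(3) = 4*(s^2 + s - (2*s + 1)^2 - 9)/(s^2 + s - 9)^3
(4) = 5.26000000000000
(5) = (3.58*cos(p) + 0.17)*sin(p)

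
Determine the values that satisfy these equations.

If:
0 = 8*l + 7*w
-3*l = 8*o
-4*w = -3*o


Then:
l = 0
o = 0
w = 0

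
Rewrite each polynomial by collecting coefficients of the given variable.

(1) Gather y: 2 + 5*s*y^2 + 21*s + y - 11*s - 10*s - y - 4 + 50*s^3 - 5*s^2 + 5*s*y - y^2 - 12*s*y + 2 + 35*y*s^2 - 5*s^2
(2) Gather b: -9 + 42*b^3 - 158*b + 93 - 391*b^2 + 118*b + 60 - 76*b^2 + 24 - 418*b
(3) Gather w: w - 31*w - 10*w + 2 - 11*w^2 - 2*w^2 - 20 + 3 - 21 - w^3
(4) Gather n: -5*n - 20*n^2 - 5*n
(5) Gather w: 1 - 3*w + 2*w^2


(1) = 50*s^3 - 10*s^2 + y^2*(5*s - 1) + y*(35*s^2 - 7*s)
(2) = 42*b^3 - 467*b^2 - 458*b + 168
(3) = -w^3 - 13*w^2 - 40*w - 36
(4) = -20*n^2 - 10*n
(5) = 2*w^2 - 3*w + 1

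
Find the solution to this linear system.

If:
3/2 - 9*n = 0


Then:
n = 1/6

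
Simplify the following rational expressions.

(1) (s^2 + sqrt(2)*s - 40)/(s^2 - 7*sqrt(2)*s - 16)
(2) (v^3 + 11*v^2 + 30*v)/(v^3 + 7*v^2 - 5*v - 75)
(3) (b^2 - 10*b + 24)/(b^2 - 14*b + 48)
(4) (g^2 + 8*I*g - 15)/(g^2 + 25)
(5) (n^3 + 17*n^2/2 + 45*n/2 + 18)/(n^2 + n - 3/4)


(1) = (s^2 + sqrt(2)*s - 40)/(s^2 - 7*sqrt(2)*s - 16)
(2) = (v^2 + 6*v)/(v^2 + 2*v - 15)
(3) = (b - 4)/(b - 8)
(4) = (g + 3*I)/(g - 5*I)
(5) = (2*n^2 + 14*n + 24)/(2*n - 1)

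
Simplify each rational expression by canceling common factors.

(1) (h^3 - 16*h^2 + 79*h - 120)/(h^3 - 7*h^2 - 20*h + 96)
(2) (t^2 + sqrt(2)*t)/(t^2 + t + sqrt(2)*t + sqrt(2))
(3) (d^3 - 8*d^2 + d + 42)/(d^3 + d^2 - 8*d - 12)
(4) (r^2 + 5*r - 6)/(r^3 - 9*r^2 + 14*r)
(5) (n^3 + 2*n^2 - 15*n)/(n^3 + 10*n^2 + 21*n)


(1) = (h - 5)/(h + 4)
(2) = t/(t + 1)
(3) = (d - 7)/(d + 2)
(4) = (r^2 + 5*r - 6)/(r^3 - 9*r^2 + 14*r)
(5) = (n^2 + 2*n - 15)/(n^2 + 10*n + 21)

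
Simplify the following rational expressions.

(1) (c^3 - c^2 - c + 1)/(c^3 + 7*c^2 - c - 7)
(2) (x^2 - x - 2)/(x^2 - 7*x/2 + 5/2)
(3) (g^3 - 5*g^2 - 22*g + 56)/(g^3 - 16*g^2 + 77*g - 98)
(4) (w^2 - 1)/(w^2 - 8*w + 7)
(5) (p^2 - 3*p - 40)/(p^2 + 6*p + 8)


(1) = (c - 1)/(c + 7)
(2) = (2*x^2 - 2*x - 4)/(2*x^2 - 7*x + 5)
(3) = (g + 4)/(g - 7)
(4) = (w + 1)/(w - 7)
(5) = (p^2 - 3*p - 40)/(p^2 + 6*p + 8)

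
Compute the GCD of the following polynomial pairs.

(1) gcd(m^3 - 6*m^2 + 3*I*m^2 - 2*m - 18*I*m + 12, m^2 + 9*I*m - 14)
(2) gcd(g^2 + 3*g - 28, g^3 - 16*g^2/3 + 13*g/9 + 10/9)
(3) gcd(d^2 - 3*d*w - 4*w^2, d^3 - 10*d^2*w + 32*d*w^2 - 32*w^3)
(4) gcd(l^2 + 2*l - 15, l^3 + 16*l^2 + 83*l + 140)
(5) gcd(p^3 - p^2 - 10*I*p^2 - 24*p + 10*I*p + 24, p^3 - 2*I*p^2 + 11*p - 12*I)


(1) = gcd((m - 6)*(m + I)*(m + 2*I), (m + 2*I)*(m + 7*I)) = m + 2*I
(2) = 1
(3) = gcd((d - 4*w)*(d + w), (d - 4*w)^2*(d - 2*w)) = -d + 4*w
(4) = l + 5
(5) = gcd((p - 1)*(p - 6*I)*(p - 4*I), (p - 4*I)*(p - I)*(p + 3*I)) = p - 4*I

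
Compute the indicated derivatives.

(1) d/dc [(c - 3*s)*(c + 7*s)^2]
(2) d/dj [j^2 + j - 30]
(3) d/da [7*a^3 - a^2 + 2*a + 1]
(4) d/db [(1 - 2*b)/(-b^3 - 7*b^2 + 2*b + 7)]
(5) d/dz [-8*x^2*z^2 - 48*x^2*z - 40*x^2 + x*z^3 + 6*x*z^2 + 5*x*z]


(1) = (c + 7*s)*(3*c + s)
(2) = 2*j + 1
(3) = 21*a^2 - 2*a + 2
(4) = (-4*b^3 - 11*b^2 + 14*b - 16)/(b^6 + 14*b^5 + 45*b^4 - 42*b^3 - 94*b^2 + 28*b + 49)
(5) = x*(-16*x*z - 48*x + 3*z^2 + 12*z + 5)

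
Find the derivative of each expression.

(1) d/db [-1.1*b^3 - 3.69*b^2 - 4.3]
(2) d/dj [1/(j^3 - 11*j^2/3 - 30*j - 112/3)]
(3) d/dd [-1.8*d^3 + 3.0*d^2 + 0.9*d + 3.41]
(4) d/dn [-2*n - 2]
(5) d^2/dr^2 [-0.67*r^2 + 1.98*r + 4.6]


(1) = b*(-3.3*b - 7.38)
(2) = 3*(-9*j^2 + 22*j + 90)/(-3*j^3 + 11*j^2 + 90*j + 112)^2
(3) = -5.4*d^2 + 6.0*d + 0.9
(4) = -2
(5) = -1.34000000000000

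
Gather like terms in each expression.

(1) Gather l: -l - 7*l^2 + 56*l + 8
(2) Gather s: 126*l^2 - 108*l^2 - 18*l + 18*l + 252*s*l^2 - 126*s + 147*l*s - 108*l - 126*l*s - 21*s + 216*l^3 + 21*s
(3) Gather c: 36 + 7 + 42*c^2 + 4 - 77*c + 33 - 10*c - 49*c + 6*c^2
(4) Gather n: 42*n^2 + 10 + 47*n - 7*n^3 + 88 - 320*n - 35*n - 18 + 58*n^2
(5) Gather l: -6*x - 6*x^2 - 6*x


(1) = -7*l^2 + 55*l + 8
(2) = 216*l^3 + 18*l^2 - 108*l + s*(252*l^2 + 21*l - 126)
(3) = 48*c^2 - 136*c + 80
(4) = -7*n^3 + 100*n^2 - 308*n + 80
(5) = -6*x^2 - 12*x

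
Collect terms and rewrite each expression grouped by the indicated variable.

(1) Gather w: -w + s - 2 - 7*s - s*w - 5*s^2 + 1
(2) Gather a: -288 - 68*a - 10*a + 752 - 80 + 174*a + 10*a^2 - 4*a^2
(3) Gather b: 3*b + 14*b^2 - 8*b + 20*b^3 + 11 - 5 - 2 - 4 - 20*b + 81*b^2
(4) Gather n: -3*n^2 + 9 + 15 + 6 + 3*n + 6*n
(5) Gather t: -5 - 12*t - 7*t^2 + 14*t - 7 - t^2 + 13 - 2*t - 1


(1) = -5*s^2 - 6*s + w*(-s - 1) - 1
(2) = 6*a^2 + 96*a + 384
(3) = 20*b^3 + 95*b^2 - 25*b
(4) = -3*n^2 + 9*n + 30
(5) = -8*t^2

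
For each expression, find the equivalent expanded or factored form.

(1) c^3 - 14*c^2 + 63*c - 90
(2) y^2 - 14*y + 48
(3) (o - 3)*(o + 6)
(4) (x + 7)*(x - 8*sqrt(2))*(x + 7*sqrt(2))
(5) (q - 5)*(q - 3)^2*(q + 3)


(1) = (c - 6)*(c - 5)*(c - 3)
(2) = (y - 8)*(y - 6)
(3) = o^2 + 3*o - 18
(4) = x^3 - sqrt(2)*x^2 + 7*x^2 - 112*x - 7*sqrt(2)*x - 784
(5) = q^4 - 8*q^3 + 6*q^2 + 72*q - 135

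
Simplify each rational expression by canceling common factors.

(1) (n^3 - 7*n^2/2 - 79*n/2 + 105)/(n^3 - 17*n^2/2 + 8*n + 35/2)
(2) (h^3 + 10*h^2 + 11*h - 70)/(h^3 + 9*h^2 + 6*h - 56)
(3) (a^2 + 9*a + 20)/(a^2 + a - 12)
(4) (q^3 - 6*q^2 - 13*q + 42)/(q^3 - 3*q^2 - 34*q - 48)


(1) = (n + 6)/(n + 1)
(2) = (h + 5)/(h + 4)
(3) = (a + 5)/(a - 3)
(4) = (q^2 - 9*q + 14)/(q^2 - 6*q - 16)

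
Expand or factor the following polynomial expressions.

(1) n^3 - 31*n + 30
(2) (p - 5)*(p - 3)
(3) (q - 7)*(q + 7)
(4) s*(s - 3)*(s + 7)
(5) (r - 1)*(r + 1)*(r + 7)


(1) = (n - 5)*(n - 1)*(n + 6)
(2) = p^2 - 8*p + 15
(3) = q^2 - 49
(4) = s^3 + 4*s^2 - 21*s
(5) = r^3 + 7*r^2 - r - 7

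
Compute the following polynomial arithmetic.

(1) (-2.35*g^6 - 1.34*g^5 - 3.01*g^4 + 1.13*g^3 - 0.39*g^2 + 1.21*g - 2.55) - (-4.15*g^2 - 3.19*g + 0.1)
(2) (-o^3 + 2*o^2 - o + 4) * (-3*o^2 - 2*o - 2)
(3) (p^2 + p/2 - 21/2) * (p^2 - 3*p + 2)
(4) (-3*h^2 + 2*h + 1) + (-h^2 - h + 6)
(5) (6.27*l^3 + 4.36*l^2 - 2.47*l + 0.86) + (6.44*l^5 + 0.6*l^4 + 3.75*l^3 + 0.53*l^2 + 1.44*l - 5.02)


(1) = -2.35*g^6 - 1.34*g^5 - 3.01*g^4 + 1.13*g^3 + 3.76*g^2 + 4.4*g - 2.65
(2) = 3*o^5 - 4*o^4 + o^3 - 14*o^2 - 6*o - 8
(3) = p^4 - 5*p^3/2 - 10*p^2 + 65*p/2 - 21
(4) = -4*h^2 + h + 7
(5) = 6.44*l^5 + 0.6*l^4 + 10.02*l^3 + 4.89*l^2 - 1.03*l - 4.16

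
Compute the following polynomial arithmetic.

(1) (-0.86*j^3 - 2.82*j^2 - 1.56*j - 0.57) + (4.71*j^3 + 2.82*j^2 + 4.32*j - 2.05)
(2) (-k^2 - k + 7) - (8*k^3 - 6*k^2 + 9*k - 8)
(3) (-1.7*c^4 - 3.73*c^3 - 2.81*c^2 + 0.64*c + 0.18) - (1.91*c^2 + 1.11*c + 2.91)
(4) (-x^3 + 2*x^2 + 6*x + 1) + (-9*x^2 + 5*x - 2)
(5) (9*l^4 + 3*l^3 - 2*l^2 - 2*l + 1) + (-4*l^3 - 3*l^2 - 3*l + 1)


(1) = 3.85*j^3 + 2.76*j - 2.62
(2) = -8*k^3 + 5*k^2 - 10*k + 15
(3) = -1.7*c^4 - 3.73*c^3 - 4.72*c^2 - 0.47*c - 2.73
(4) = -x^3 - 7*x^2 + 11*x - 1
(5) = 9*l^4 - l^3 - 5*l^2 - 5*l + 2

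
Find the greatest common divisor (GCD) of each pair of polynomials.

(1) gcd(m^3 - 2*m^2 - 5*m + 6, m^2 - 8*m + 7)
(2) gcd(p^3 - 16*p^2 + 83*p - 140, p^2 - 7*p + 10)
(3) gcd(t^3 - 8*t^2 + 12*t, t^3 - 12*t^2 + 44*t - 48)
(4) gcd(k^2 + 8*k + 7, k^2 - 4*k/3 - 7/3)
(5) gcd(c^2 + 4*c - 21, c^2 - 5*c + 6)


(1) = gcd((m - 3)*(m - 1)*(m + 2), (m - 7)*(m - 1)) = m - 1
(2) = gcd((p - 7)*(p - 5)*(p - 4), (p - 5)*(p - 2)) = p - 5
(3) = gcd(t*(t - 6)*(t - 2), (t - 6)*(t - 4)*(t - 2)) = t^2 - 8*t + 12
(4) = k + 1
(5) = gcd((c - 3)*(c + 7), (c - 3)*(c - 2)) = c - 3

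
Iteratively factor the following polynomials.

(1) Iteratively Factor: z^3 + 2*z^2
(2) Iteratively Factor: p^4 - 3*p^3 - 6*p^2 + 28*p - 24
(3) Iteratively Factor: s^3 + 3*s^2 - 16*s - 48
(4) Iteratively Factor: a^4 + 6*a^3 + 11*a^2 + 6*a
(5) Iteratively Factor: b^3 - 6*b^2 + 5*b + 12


(1) = (z)*(z^2 + 2*z) = z*(z + 2)*(z)
(2) = (p - 2)*(p^3 - p^2 - 8*p + 12) = (p - 2)^2*(p^2 + p - 6) = (p - 2)^2*(p + 3)*(p - 2)
(3) = (s + 3)*(s^2 - 16) = (s + 3)*(s + 4)*(s - 4)
(4) = (a + 2)*(a^3 + 4*a^2 + 3*a) = a*(a + 2)*(a^2 + 4*a + 3) = a*(a + 1)*(a + 2)*(a + 3)
(5) = (b + 1)*(b^2 - 7*b + 12) = (b - 4)*(b + 1)*(b - 3)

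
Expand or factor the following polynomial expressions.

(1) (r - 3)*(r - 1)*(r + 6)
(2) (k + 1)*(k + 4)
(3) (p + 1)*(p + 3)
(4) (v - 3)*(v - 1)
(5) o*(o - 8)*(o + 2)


(1) = r^3 + 2*r^2 - 21*r + 18
(2) = k^2 + 5*k + 4
(3) = p^2 + 4*p + 3
(4) = v^2 - 4*v + 3
(5) = o^3 - 6*o^2 - 16*o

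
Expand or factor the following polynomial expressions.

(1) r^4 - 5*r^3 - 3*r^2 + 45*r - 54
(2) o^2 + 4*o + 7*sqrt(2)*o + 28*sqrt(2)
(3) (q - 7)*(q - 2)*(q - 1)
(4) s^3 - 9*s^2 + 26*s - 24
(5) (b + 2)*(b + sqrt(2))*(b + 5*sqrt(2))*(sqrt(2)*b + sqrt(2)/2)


(1) = (r - 3)^2*(r - 2)*(r + 3)
(2) = (o + 4)*(o + 7*sqrt(2))
(3) = q^3 - 10*q^2 + 23*q - 14
(4) = (s - 4)*(s - 3)*(s - 2)
(5) = sqrt(2)*b^4 + 5*sqrt(2)*b^3/2 + 12*b^3 + 11*sqrt(2)*b^2 + 30*b^2 + 12*b + 25*sqrt(2)*b + 10*sqrt(2)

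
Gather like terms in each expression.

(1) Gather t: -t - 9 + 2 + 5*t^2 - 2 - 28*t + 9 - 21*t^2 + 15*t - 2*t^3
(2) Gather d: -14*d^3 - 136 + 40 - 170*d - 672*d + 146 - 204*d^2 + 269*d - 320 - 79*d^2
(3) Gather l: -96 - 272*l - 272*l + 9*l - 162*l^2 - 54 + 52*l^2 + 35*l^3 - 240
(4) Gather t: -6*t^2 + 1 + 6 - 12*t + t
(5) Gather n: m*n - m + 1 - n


(1) = -2*t^3 - 16*t^2 - 14*t
(2) = -14*d^3 - 283*d^2 - 573*d - 270
(3) = 35*l^3 - 110*l^2 - 535*l - 390
(4) = -6*t^2 - 11*t + 7
(5) = -m + n*(m - 1) + 1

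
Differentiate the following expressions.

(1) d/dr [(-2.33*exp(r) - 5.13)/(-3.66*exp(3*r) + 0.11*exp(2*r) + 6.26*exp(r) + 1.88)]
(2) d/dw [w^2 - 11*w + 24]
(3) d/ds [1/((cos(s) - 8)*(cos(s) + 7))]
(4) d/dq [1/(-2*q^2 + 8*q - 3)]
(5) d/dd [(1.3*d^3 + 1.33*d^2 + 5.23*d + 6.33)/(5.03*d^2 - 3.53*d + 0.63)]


(1) = (-17.0556*exp(3*r) - 56.0711*exp(2*r) + 1.1286*exp(r) + 27.7334)*exp(r)/(13.3956*exp(6*r) - 0.8052*exp(5*r) - 45.8111*exp(4*r) - 12.3844*exp(3*r) + 39.6012*exp(2*r) + 23.5376*exp(r) + 3.5344)
(2) = 2*w - 11
(3) = (-sin(s) + sin(2*s))/((cos(s) - 8)^2*(cos(s) + 7)^2)
(4) = 4*(q - 2)/(2*q^2 - 8*q + 3)^2
(5) = (6.539*d^4 - 9.178*d^3 - 28.5448*d^2 - 62.004*d + 25.6398)/(25.3009*d^4 - 35.5118*d^3 + 18.7987*d^2 - 4.4478*d + 0.3969)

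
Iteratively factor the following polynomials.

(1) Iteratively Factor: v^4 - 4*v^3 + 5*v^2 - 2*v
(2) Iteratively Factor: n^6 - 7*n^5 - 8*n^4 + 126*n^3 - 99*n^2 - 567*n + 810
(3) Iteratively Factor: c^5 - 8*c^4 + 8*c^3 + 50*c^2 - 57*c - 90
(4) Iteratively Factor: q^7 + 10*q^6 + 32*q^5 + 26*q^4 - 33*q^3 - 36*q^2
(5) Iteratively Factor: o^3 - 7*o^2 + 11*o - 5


(1) = (v - 1)*(v^3 - 3*v^2 + 2*v) = v*(v - 1)*(v^2 - 3*v + 2) = v*(v - 1)^2*(v - 2)
(2) = (n + 3)*(n^5 - 10*n^4 + 22*n^3 + 60*n^2 - 279*n + 270) = (n + 3)^2*(n^4 - 13*n^3 + 61*n^2 - 123*n + 90) = (n - 3)*(n + 3)^2*(n^3 - 10*n^2 + 31*n - 30) = (n - 5)*(n - 3)*(n + 3)^2*(n^2 - 5*n + 6) = (n - 5)*(n - 3)*(n - 2)*(n + 3)^2*(n - 3)
(3) = (c - 3)*(c^4 - 5*c^3 - 7*c^2 + 29*c + 30) = (c - 3)*(c + 2)*(c^3 - 7*c^2 + 7*c + 15) = (c - 5)*(c - 3)*(c + 2)*(c^2 - 2*c - 3) = (c - 5)*(c - 3)*(c + 1)*(c + 2)*(c - 3)
(4) = (q)*(q^6 + 10*q^5 + 32*q^4 + 26*q^3 - 33*q^2 - 36*q) = q*(q + 3)*(q^5 + 7*q^4 + 11*q^3 - 7*q^2 - 12*q) = q*(q + 3)*(q + 4)*(q^4 + 3*q^3 - q^2 - 3*q) = q^2*(q + 3)*(q + 4)*(q^3 + 3*q^2 - q - 3) = q^2*(q + 1)*(q + 3)*(q + 4)*(q^2 + 2*q - 3) = q^2*(q + 1)*(q + 3)^2*(q + 4)*(q - 1)
(5) = (o - 1)*(o^2 - 6*o + 5) = (o - 5)*(o - 1)*(o - 1)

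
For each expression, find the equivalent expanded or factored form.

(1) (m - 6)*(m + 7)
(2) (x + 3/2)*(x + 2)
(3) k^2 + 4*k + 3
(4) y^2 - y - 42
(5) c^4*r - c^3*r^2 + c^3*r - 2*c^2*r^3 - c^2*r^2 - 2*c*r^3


(1) = m^2 + m - 42
(2) = x^2 + 7*x/2 + 3
(3) = (k + 1)*(k + 3)
(4) = (y - 7)*(y + 6)
(5) = c*(c - 2*r)*(c + r)*(c*r + r)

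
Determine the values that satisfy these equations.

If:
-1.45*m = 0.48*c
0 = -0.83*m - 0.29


Then:
c = 1.06
m = -0.35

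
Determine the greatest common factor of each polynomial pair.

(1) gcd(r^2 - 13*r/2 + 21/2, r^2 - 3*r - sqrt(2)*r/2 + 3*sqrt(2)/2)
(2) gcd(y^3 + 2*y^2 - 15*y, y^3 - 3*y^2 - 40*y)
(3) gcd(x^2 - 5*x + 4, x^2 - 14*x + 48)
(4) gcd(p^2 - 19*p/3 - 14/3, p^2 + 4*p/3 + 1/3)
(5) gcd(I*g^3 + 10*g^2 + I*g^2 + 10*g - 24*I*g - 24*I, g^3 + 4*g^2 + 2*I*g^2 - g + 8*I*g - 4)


(1) = gcd((r - 7/2)*(r - 3), (r - 3)*(r - sqrt(2)/2)) = r - 3
(2) = gcd(y*(y - 3)*(y + 5), y*(y - 8)*(y + 5)) = y^2 + 5*y
(3) = 1
(4) = 1
(5) = gcd((g - 6*I)*(g - 4*I)*(I*g + I), (g + 4)*(g + I)^2) = 1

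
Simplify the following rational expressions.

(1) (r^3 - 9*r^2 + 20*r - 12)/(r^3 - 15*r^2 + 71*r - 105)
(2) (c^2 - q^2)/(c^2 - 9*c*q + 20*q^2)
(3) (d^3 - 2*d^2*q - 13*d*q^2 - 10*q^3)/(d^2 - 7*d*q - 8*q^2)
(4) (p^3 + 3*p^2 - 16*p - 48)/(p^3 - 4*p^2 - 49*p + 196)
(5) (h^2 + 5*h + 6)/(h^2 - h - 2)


(1) = (r^3 - 9*r^2 + 20*r - 12)/(r^3 - 15*r^2 + 71*r - 105)
(2) = (c^2 - q^2)/(c^2 - 9*c*q + 20*q^2)
(3) = (-d^2 + 3*d*q + 10*q^2)/(-d + 8*q)
(4) = (p^2 + 7*p + 12)/(p^2 - 49)
(5) = (h^2 + 5*h + 6)/(h^2 - h - 2)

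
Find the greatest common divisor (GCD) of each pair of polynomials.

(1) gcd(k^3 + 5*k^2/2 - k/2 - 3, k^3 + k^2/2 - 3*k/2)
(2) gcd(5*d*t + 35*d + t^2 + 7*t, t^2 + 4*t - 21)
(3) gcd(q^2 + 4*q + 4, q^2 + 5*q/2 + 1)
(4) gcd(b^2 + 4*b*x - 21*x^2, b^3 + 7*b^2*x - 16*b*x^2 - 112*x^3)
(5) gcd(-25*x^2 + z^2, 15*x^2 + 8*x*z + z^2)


(1) = gcd((k - 1)*(k + 3/2)*(k + 2), k*(k - 1)*(k + 3/2)) = k^2 + k/2 - 3/2
(2) = gcd((5*d + t)*(t + 7), (t - 3)*(t + 7)) = t + 7
(3) = q + 2
(4) = gcd((b - 3*x)*(b + 7*x), (b - 4*x)*(b + 4*x)*(b + 7*x)) = b + 7*x
(5) = gcd((-5*x + z)*(5*x + z), (3*x + z)*(5*x + z)) = 5*x + z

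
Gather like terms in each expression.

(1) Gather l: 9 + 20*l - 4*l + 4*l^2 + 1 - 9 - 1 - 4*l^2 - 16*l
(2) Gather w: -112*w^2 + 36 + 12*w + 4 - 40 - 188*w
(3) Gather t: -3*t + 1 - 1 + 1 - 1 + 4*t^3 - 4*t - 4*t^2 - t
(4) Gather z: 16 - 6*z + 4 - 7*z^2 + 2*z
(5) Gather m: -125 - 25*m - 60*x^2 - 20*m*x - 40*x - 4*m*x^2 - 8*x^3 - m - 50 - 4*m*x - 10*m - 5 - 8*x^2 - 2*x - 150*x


(1) = 0
(2) = -112*w^2 - 176*w
(3) = 4*t^3 - 4*t^2 - 8*t
(4) = -7*z^2 - 4*z + 20
(5) = m*(-4*x^2 - 24*x - 36) - 8*x^3 - 68*x^2 - 192*x - 180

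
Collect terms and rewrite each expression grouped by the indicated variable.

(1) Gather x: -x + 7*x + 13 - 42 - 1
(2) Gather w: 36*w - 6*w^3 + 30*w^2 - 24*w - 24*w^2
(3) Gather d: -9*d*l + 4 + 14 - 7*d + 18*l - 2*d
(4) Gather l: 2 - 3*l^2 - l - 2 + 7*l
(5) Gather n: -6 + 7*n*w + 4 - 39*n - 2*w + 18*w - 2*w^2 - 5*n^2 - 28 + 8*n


(1) = 6*x - 30
(2) = -6*w^3 + 6*w^2 + 12*w
(3) = d*(-9*l - 9) + 18*l + 18
(4) = -3*l^2 + 6*l
(5) = -5*n^2 + n*(7*w - 31) - 2*w^2 + 16*w - 30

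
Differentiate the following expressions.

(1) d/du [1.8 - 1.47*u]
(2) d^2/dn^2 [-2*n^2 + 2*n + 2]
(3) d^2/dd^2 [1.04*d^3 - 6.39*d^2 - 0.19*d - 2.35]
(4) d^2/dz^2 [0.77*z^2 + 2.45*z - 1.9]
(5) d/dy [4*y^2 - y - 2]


(1) = -1.47000000000000
(2) = -4
(3) = 6.24*d - 12.78
(4) = 1.54000000000000
(5) = 8*y - 1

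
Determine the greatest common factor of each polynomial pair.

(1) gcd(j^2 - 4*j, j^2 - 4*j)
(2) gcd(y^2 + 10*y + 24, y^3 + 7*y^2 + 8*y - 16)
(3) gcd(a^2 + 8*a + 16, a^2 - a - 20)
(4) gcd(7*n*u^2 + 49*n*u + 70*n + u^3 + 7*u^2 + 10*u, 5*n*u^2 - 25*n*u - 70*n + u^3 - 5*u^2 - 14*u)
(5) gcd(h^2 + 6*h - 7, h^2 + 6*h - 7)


(1) = j^2 - 4*j
(2) = gcd((y + 4)*(y + 6), (y - 1)*(y + 4)^2) = y + 4
(3) = a + 4
(4) = u + 2
(5) = h^2 + 6*h - 7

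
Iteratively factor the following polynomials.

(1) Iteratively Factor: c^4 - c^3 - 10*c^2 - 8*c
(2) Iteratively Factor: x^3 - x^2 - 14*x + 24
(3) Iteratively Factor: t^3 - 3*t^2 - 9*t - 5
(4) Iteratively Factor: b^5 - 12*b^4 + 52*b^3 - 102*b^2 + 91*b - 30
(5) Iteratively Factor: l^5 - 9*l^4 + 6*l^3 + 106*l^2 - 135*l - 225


(1) = (c + 2)*(c^3 - 3*c^2 - 4*c) = (c + 1)*(c + 2)*(c^2 - 4*c) = c*(c + 1)*(c + 2)*(c - 4)
(2) = (x + 4)*(x^2 - 5*x + 6) = (x - 2)*(x + 4)*(x - 3)
(3) = (t + 1)*(t^2 - 4*t - 5) = (t + 1)^2*(t - 5)
(4) = (b - 3)*(b^4 - 9*b^3 + 25*b^2 - 27*b + 10) = (b - 5)*(b - 3)*(b^3 - 4*b^2 + 5*b - 2) = (b - 5)*(b - 3)*(b - 1)*(b^2 - 3*b + 2) = (b - 5)*(b - 3)*(b - 1)^2*(b - 2)
(5) = (l - 3)*(l^4 - 6*l^3 - 12*l^2 + 70*l + 75) = (l - 3)*(l + 1)*(l^3 - 7*l^2 - 5*l + 75) = (l - 3)*(l + 1)*(l + 3)*(l^2 - 10*l + 25) = (l - 5)*(l - 3)*(l + 1)*(l + 3)*(l - 5)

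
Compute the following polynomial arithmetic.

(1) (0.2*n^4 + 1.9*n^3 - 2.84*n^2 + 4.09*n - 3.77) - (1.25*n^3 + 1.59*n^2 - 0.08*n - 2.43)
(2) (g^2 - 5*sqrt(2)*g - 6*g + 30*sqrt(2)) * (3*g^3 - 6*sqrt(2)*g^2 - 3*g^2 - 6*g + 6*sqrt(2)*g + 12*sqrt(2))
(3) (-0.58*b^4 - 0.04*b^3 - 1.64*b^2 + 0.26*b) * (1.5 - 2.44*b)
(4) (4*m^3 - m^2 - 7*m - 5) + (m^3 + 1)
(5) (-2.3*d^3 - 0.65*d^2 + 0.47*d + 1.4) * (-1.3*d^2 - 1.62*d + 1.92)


(1) = 0.2*n^4 + 0.65*n^3 - 4.43*n^2 + 4.17*n - 1.34
(2) = 3*g^5 - 21*sqrt(2)*g^4 - 21*g^4 + 72*g^3 + 147*sqrt(2)*g^3 - 384*g^2 - 84*sqrt(2)*g^2 - 252*sqrt(2)*g + 240*g + 720
(3) = 1.4152*b^5 - 0.7724*b^4 + 3.9416*b^3 - 3.0944*b^2 + 0.39*b
(4) = 5*m^3 - m^2 - 7*m - 4
(5) = 2.99*d^5 + 4.571*d^4 - 3.974*d^3 - 3.8294*d^2 - 1.3656*d + 2.688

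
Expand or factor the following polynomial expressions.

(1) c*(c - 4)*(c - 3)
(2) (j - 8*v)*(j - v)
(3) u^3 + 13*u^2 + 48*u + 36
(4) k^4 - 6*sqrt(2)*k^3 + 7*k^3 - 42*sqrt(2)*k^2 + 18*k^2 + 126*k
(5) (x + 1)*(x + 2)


(1) = c^3 - 7*c^2 + 12*c
(2) = j^2 - 9*j*v + 8*v^2
(3) = (u + 1)*(u + 6)^2
(4) = k*(k + 7)*(k - 3*sqrt(2))^2
(5) = x^2 + 3*x + 2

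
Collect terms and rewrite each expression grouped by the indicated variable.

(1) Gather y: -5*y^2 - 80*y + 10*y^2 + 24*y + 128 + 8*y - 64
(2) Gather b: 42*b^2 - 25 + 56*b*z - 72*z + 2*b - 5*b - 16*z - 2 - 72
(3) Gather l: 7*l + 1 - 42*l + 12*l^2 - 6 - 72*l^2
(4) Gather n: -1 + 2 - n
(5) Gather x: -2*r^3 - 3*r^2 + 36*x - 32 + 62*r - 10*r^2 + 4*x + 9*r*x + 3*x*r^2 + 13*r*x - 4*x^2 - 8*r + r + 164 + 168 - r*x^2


(1) = 5*y^2 - 48*y + 64
(2) = 42*b^2 + b*(56*z - 3) - 88*z - 99
(3) = -60*l^2 - 35*l - 5
(4) = 1 - n
(5) = -2*r^3 - 13*r^2 + 55*r + x^2*(-r - 4) + x*(3*r^2 + 22*r + 40) + 300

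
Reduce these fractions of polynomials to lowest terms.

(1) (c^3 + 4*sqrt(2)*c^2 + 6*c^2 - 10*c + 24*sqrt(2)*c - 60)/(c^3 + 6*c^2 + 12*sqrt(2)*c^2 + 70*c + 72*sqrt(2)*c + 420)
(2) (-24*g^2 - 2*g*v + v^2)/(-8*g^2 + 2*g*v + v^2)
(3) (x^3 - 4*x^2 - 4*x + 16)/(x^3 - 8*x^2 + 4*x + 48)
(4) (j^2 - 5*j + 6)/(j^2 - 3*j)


(1) = (c - sqrt(2))/(c + 7*sqrt(2))
(2) = (-6*g + v)/(-2*g + v)
(3) = (x - 2)/(x - 6)
(4) = (j - 2)/j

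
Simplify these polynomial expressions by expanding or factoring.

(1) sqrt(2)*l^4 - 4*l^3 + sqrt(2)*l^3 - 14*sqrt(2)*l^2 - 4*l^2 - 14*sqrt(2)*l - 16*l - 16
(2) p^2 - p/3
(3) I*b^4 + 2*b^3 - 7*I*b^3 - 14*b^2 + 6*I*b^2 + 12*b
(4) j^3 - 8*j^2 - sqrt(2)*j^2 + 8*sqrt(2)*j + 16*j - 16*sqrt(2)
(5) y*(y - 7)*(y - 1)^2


(1) = (l - 4*sqrt(2))*(l + sqrt(2))^2*(sqrt(2)*l + sqrt(2))
(2) = p*(p - 1/3)
(3) = b*(b - 6)*(b - 2*I)*(I*b - I)
(4) = (j - 4)^2*(j - sqrt(2))
(5) = y^4 - 9*y^3 + 15*y^2 - 7*y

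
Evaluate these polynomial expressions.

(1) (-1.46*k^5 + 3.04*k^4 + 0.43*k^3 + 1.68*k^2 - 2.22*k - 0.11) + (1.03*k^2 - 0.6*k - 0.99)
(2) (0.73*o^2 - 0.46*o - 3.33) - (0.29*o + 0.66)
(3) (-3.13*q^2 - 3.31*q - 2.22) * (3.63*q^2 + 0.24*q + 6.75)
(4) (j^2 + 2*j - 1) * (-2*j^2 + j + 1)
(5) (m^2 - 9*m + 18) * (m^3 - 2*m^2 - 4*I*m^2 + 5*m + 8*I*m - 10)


(1) = -1.46*k^5 + 3.04*k^4 + 0.43*k^3 + 2.71*k^2 - 2.82*k - 1.1
(2) = 0.73*o^2 - 0.75*o - 3.99
(3) = -11.3619*q^4 - 12.7665*q^3 - 29.9805*q^2 - 22.8753*q - 14.985
(4) = -2*j^4 - 3*j^3 + 5*j^2 + j - 1
(5) = m^5 - 11*m^4 - 4*I*m^4 + 41*m^3 + 44*I*m^3 - 91*m^2 - 144*I*m^2 + 180*m + 144*I*m - 180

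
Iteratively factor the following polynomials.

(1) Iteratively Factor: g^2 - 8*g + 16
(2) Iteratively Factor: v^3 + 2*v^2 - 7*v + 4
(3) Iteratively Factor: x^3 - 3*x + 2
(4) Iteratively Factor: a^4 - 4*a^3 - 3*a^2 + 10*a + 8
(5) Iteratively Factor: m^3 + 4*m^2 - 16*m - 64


(1) = (g - 4)*(g - 4)
(2) = (v - 1)*(v^2 + 3*v - 4) = (v - 1)*(v + 4)*(v - 1)
(3) = (x - 1)*(x^2 + x - 2) = (x - 1)*(x + 2)*(x - 1)
(4) = (a + 1)*(a^3 - 5*a^2 + 2*a + 8) = (a + 1)^2*(a^2 - 6*a + 8) = (a - 2)*(a + 1)^2*(a - 4)
(5) = (m + 4)*(m^2 - 16) = (m + 4)^2*(m - 4)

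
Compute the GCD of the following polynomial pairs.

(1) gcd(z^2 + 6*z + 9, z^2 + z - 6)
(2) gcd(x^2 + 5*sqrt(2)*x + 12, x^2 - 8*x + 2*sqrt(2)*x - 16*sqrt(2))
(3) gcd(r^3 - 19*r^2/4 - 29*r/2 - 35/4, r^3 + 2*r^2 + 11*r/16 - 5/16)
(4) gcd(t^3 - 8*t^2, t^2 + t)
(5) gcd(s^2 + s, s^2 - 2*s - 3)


(1) = z + 3
(2) = gcd((x + 2*sqrt(2))*(x + 3*sqrt(2)), (x - 8)*(x + 2*sqrt(2))) = x + 2*sqrt(2)
(3) = r^2 + 9*r/4 + 5/4
(4) = t
(5) = s + 1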